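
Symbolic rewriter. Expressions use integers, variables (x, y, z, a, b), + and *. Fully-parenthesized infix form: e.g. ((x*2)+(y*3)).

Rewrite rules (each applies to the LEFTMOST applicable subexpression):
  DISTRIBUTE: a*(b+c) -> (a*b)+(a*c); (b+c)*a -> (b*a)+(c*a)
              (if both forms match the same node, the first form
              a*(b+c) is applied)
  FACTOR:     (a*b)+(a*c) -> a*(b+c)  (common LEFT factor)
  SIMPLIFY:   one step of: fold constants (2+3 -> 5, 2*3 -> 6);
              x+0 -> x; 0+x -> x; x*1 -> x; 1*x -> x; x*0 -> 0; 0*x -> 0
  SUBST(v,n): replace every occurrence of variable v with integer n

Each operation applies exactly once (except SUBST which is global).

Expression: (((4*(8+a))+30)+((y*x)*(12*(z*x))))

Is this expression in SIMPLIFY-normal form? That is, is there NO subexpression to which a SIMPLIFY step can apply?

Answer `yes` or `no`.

Expression: (((4*(8+a))+30)+((y*x)*(12*(z*x))))
Scanning for simplifiable subexpressions (pre-order)...
  at root: (((4*(8+a))+30)+((y*x)*(12*(z*x)))) (not simplifiable)
  at L: ((4*(8+a))+30) (not simplifiable)
  at LL: (4*(8+a)) (not simplifiable)
  at LLR: (8+a) (not simplifiable)
  at R: ((y*x)*(12*(z*x))) (not simplifiable)
  at RL: (y*x) (not simplifiable)
  at RR: (12*(z*x)) (not simplifiable)
  at RRR: (z*x) (not simplifiable)
Result: no simplifiable subexpression found -> normal form.

Answer: yes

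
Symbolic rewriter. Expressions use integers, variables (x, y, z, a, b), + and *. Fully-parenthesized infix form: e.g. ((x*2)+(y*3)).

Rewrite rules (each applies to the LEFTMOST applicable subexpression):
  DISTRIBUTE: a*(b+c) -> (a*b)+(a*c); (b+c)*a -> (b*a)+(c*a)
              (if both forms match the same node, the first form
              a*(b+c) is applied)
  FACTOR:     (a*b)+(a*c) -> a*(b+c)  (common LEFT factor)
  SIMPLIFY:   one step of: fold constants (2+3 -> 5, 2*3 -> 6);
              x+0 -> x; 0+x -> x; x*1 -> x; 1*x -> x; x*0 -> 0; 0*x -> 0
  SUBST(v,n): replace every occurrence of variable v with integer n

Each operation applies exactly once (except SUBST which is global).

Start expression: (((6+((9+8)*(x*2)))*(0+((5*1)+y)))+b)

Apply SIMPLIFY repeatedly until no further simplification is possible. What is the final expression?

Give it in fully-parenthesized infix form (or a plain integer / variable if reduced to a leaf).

Start: (((6+((9+8)*(x*2)))*(0+((5*1)+y)))+b)
Step 1: at LLRL: (9+8) -> 17; overall: (((6+((9+8)*(x*2)))*(0+((5*1)+y)))+b) -> (((6+(17*(x*2)))*(0+((5*1)+y)))+b)
Step 2: at LR: (0+((5*1)+y)) -> ((5*1)+y); overall: (((6+(17*(x*2)))*(0+((5*1)+y)))+b) -> (((6+(17*(x*2)))*((5*1)+y))+b)
Step 3: at LRL: (5*1) -> 5; overall: (((6+(17*(x*2)))*((5*1)+y))+b) -> (((6+(17*(x*2)))*(5+y))+b)
Fixed point: (((6+(17*(x*2)))*(5+y))+b)

Answer: (((6+(17*(x*2)))*(5+y))+b)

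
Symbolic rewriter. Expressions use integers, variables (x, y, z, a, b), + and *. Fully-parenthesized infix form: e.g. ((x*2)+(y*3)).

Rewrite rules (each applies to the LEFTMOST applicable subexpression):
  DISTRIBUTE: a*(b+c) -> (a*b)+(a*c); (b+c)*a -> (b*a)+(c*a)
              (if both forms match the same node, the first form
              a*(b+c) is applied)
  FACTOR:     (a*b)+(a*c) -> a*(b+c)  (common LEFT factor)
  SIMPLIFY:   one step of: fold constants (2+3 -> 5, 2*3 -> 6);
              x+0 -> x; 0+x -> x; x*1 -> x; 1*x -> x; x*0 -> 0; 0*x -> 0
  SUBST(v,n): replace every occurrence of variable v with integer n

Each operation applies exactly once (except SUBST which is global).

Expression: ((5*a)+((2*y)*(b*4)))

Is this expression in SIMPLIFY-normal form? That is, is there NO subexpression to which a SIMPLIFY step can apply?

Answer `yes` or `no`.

Answer: yes

Derivation:
Expression: ((5*a)+((2*y)*(b*4)))
Scanning for simplifiable subexpressions (pre-order)...
  at root: ((5*a)+((2*y)*(b*4))) (not simplifiable)
  at L: (5*a) (not simplifiable)
  at R: ((2*y)*(b*4)) (not simplifiable)
  at RL: (2*y) (not simplifiable)
  at RR: (b*4) (not simplifiable)
Result: no simplifiable subexpression found -> normal form.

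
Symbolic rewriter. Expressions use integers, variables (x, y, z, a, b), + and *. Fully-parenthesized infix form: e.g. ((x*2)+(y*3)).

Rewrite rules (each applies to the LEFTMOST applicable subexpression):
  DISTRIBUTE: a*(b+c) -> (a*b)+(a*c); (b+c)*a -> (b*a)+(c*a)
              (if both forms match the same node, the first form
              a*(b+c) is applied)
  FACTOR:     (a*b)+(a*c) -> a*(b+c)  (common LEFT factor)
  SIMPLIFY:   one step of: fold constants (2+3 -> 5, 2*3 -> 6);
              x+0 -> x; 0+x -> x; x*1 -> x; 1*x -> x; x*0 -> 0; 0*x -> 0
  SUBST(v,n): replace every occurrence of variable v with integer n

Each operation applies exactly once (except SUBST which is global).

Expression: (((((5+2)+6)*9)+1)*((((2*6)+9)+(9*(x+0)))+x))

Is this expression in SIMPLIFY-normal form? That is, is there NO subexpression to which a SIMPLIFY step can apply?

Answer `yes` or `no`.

Expression: (((((5+2)+6)*9)+1)*((((2*6)+9)+(9*(x+0)))+x))
Scanning for simplifiable subexpressions (pre-order)...
  at root: (((((5+2)+6)*9)+1)*((((2*6)+9)+(9*(x+0)))+x)) (not simplifiable)
  at L: ((((5+2)+6)*9)+1) (not simplifiable)
  at LL: (((5+2)+6)*9) (not simplifiable)
  at LLL: ((5+2)+6) (not simplifiable)
  at LLLL: (5+2) (SIMPLIFIABLE)
  at R: ((((2*6)+9)+(9*(x+0)))+x) (not simplifiable)
  at RL: (((2*6)+9)+(9*(x+0))) (not simplifiable)
  at RLL: ((2*6)+9) (not simplifiable)
  at RLLL: (2*6) (SIMPLIFIABLE)
  at RLR: (9*(x+0)) (not simplifiable)
  at RLRR: (x+0) (SIMPLIFIABLE)
Found simplifiable subexpr at path LLLL: (5+2)
One SIMPLIFY step would give: ((((7+6)*9)+1)*((((2*6)+9)+(9*(x+0)))+x))
-> NOT in normal form.

Answer: no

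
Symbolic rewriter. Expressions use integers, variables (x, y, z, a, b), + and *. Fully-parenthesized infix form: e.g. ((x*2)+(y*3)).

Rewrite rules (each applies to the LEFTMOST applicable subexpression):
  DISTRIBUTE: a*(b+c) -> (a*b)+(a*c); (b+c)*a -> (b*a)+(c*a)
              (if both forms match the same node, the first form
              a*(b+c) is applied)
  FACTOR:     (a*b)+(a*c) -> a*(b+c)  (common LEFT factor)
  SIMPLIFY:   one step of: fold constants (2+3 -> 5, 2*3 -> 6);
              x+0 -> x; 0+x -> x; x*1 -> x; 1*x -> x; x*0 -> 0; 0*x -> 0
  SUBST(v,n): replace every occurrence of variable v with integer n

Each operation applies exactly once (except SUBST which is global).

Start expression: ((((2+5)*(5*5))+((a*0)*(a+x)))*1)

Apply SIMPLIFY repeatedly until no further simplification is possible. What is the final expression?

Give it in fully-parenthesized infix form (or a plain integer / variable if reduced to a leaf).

Start: ((((2+5)*(5*5))+((a*0)*(a+x)))*1)
Step 1: at root: ((((2+5)*(5*5))+((a*0)*(a+x)))*1) -> (((2+5)*(5*5))+((a*0)*(a+x))); overall: ((((2+5)*(5*5))+((a*0)*(a+x)))*1) -> (((2+5)*(5*5))+((a*0)*(a+x)))
Step 2: at LL: (2+5) -> 7; overall: (((2+5)*(5*5))+((a*0)*(a+x))) -> ((7*(5*5))+((a*0)*(a+x)))
Step 3: at LR: (5*5) -> 25; overall: ((7*(5*5))+((a*0)*(a+x))) -> ((7*25)+((a*0)*(a+x)))
Step 4: at L: (7*25) -> 175; overall: ((7*25)+((a*0)*(a+x))) -> (175+((a*0)*(a+x)))
Step 5: at RL: (a*0) -> 0; overall: (175+((a*0)*(a+x))) -> (175+(0*(a+x)))
Step 6: at R: (0*(a+x)) -> 0; overall: (175+(0*(a+x))) -> (175+0)
Step 7: at root: (175+0) -> 175; overall: (175+0) -> 175
Fixed point: 175

Answer: 175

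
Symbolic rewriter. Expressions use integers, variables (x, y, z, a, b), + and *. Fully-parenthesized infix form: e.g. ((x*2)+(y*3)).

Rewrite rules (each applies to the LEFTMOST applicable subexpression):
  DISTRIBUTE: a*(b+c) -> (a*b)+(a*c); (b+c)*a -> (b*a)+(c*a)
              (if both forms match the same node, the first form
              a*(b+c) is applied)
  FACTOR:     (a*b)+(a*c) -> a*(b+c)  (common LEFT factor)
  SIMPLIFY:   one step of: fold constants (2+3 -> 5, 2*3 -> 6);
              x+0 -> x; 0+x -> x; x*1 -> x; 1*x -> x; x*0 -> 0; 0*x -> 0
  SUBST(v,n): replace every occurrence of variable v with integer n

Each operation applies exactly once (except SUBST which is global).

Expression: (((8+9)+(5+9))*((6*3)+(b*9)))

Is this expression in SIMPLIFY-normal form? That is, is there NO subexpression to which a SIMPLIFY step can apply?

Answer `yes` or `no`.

Answer: no

Derivation:
Expression: (((8+9)+(5+9))*((6*3)+(b*9)))
Scanning for simplifiable subexpressions (pre-order)...
  at root: (((8+9)+(5+9))*((6*3)+(b*9))) (not simplifiable)
  at L: ((8+9)+(5+9)) (not simplifiable)
  at LL: (8+9) (SIMPLIFIABLE)
  at LR: (5+9) (SIMPLIFIABLE)
  at R: ((6*3)+(b*9)) (not simplifiable)
  at RL: (6*3) (SIMPLIFIABLE)
  at RR: (b*9) (not simplifiable)
Found simplifiable subexpr at path LL: (8+9)
One SIMPLIFY step would give: ((17+(5+9))*((6*3)+(b*9)))
-> NOT in normal form.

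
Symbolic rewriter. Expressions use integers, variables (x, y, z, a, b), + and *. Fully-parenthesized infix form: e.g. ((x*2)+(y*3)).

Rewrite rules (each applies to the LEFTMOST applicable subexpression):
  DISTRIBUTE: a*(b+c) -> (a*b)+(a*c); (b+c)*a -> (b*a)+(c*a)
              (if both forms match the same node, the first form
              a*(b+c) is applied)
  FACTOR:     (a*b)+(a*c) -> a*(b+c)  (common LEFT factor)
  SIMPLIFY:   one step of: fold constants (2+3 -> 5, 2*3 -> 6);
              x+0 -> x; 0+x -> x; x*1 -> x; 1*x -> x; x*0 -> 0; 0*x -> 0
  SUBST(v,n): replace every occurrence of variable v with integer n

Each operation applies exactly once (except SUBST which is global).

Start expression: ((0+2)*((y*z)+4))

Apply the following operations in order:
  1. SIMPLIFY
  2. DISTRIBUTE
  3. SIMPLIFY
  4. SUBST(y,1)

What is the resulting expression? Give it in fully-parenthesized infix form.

Start: ((0+2)*((y*z)+4))
Apply SIMPLIFY at L (target: (0+2)): ((0+2)*((y*z)+4)) -> (2*((y*z)+4))
Apply DISTRIBUTE at root (target: (2*((y*z)+4))): (2*((y*z)+4)) -> ((2*(y*z))+(2*4))
Apply SIMPLIFY at R (target: (2*4)): ((2*(y*z))+(2*4)) -> ((2*(y*z))+8)
Apply SUBST(y,1): ((2*(y*z))+8) -> ((2*(1*z))+8)

Answer: ((2*(1*z))+8)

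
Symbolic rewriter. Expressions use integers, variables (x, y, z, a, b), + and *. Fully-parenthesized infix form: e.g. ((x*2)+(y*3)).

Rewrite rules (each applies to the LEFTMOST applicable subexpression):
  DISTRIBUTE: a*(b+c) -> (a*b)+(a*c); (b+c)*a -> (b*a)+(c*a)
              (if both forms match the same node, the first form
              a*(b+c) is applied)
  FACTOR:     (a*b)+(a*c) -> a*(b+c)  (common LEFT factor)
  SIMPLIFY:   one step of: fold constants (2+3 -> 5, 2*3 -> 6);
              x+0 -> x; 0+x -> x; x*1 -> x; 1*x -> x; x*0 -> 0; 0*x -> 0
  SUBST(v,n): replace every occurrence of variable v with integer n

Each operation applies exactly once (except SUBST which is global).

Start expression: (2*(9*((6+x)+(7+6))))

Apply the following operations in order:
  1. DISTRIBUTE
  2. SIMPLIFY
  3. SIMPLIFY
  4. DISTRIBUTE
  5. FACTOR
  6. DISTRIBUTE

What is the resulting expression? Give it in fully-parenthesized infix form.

Start: (2*(9*((6+x)+(7+6))))
Apply DISTRIBUTE at R (target: (9*((6+x)+(7+6)))): (2*(9*((6+x)+(7+6)))) -> (2*((9*(6+x))+(9*(7+6))))
Apply SIMPLIFY at RRR (target: (7+6)): (2*((9*(6+x))+(9*(7+6)))) -> (2*((9*(6+x))+(9*13)))
Apply SIMPLIFY at RR (target: (9*13)): (2*((9*(6+x))+(9*13))) -> (2*((9*(6+x))+117))
Apply DISTRIBUTE at root (target: (2*((9*(6+x))+117))): (2*((9*(6+x))+117)) -> ((2*(9*(6+x)))+(2*117))
Apply FACTOR at root (target: ((2*(9*(6+x)))+(2*117))): ((2*(9*(6+x)))+(2*117)) -> (2*((9*(6+x))+117))
Apply DISTRIBUTE at root (target: (2*((9*(6+x))+117))): (2*((9*(6+x))+117)) -> ((2*(9*(6+x)))+(2*117))

Answer: ((2*(9*(6+x)))+(2*117))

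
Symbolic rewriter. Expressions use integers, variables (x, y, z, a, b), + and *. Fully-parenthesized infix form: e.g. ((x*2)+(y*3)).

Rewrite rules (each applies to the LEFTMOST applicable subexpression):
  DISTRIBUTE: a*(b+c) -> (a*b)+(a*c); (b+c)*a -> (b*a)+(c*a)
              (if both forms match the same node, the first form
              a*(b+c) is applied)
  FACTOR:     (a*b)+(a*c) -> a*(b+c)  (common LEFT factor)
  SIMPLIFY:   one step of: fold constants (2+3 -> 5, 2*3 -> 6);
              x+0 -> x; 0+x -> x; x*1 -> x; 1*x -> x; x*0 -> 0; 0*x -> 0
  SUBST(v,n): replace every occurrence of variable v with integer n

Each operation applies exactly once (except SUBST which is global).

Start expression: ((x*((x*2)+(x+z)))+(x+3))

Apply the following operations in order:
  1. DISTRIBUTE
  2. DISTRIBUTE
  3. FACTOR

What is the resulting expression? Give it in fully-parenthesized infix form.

Start: ((x*((x*2)+(x+z)))+(x+3))
Apply DISTRIBUTE at L (target: (x*((x*2)+(x+z)))): ((x*((x*2)+(x+z)))+(x+3)) -> (((x*(x*2))+(x*(x+z)))+(x+3))
Apply DISTRIBUTE at LR (target: (x*(x+z))): (((x*(x*2))+(x*(x+z)))+(x+3)) -> (((x*(x*2))+((x*x)+(x*z)))+(x+3))
Apply FACTOR at LR (target: ((x*x)+(x*z))): (((x*(x*2))+((x*x)+(x*z)))+(x+3)) -> (((x*(x*2))+(x*(x+z)))+(x+3))

Answer: (((x*(x*2))+(x*(x+z)))+(x+3))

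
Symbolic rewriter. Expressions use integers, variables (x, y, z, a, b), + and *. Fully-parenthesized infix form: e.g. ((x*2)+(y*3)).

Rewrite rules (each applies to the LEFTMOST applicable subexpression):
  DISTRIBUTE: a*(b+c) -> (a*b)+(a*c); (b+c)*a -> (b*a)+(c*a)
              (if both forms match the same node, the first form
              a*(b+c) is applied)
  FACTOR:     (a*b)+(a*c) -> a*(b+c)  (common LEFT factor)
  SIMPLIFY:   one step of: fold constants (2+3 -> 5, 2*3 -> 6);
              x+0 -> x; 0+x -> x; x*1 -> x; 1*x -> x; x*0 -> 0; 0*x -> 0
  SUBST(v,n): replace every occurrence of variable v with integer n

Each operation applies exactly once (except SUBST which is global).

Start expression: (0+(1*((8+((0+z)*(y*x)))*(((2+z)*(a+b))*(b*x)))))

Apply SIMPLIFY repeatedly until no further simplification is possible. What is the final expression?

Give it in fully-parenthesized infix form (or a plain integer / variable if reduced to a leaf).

Answer: ((8+(z*(y*x)))*(((2+z)*(a+b))*(b*x)))

Derivation:
Start: (0+(1*((8+((0+z)*(y*x)))*(((2+z)*(a+b))*(b*x)))))
Step 1: at root: (0+(1*((8+((0+z)*(y*x)))*(((2+z)*(a+b))*(b*x))))) -> (1*((8+((0+z)*(y*x)))*(((2+z)*(a+b))*(b*x)))); overall: (0+(1*((8+((0+z)*(y*x)))*(((2+z)*(a+b))*(b*x))))) -> (1*((8+((0+z)*(y*x)))*(((2+z)*(a+b))*(b*x))))
Step 2: at root: (1*((8+((0+z)*(y*x)))*(((2+z)*(a+b))*(b*x)))) -> ((8+((0+z)*(y*x)))*(((2+z)*(a+b))*(b*x))); overall: (1*((8+((0+z)*(y*x)))*(((2+z)*(a+b))*(b*x)))) -> ((8+((0+z)*(y*x)))*(((2+z)*(a+b))*(b*x)))
Step 3: at LRL: (0+z) -> z; overall: ((8+((0+z)*(y*x)))*(((2+z)*(a+b))*(b*x))) -> ((8+(z*(y*x)))*(((2+z)*(a+b))*(b*x)))
Fixed point: ((8+(z*(y*x)))*(((2+z)*(a+b))*(b*x)))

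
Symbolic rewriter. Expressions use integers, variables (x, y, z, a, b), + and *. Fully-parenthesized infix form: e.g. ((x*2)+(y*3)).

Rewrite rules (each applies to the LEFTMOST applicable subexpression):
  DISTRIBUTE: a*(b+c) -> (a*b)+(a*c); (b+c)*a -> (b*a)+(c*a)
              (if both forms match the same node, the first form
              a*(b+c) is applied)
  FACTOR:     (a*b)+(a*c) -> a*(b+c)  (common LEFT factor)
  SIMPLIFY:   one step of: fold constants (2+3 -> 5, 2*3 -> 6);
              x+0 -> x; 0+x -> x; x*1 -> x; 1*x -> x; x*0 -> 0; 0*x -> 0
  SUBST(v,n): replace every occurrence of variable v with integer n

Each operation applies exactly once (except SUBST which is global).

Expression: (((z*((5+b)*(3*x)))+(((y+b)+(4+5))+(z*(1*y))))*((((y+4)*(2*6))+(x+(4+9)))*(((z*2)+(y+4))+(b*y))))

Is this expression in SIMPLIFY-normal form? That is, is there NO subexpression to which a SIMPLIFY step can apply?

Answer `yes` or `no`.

Answer: no

Derivation:
Expression: (((z*((5+b)*(3*x)))+(((y+b)+(4+5))+(z*(1*y))))*((((y+4)*(2*6))+(x+(4+9)))*(((z*2)+(y+4))+(b*y))))
Scanning for simplifiable subexpressions (pre-order)...
  at root: (((z*((5+b)*(3*x)))+(((y+b)+(4+5))+(z*(1*y))))*((((y+4)*(2*6))+(x+(4+9)))*(((z*2)+(y+4))+(b*y)))) (not simplifiable)
  at L: ((z*((5+b)*(3*x)))+(((y+b)+(4+5))+(z*(1*y)))) (not simplifiable)
  at LL: (z*((5+b)*(3*x))) (not simplifiable)
  at LLR: ((5+b)*(3*x)) (not simplifiable)
  at LLRL: (5+b) (not simplifiable)
  at LLRR: (3*x) (not simplifiable)
  at LR: (((y+b)+(4+5))+(z*(1*y))) (not simplifiable)
  at LRL: ((y+b)+(4+5)) (not simplifiable)
  at LRLL: (y+b) (not simplifiable)
  at LRLR: (4+5) (SIMPLIFIABLE)
  at LRR: (z*(1*y)) (not simplifiable)
  at LRRR: (1*y) (SIMPLIFIABLE)
  at R: ((((y+4)*(2*6))+(x+(4+9)))*(((z*2)+(y+4))+(b*y))) (not simplifiable)
  at RL: (((y+4)*(2*6))+(x+(4+9))) (not simplifiable)
  at RLL: ((y+4)*(2*6)) (not simplifiable)
  at RLLL: (y+4) (not simplifiable)
  at RLLR: (2*6) (SIMPLIFIABLE)
  at RLR: (x+(4+9)) (not simplifiable)
  at RLRR: (4+9) (SIMPLIFIABLE)
  at RR: (((z*2)+(y+4))+(b*y)) (not simplifiable)
  at RRL: ((z*2)+(y+4)) (not simplifiable)
  at RRLL: (z*2) (not simplifiable)
  at RRLR: (y+4) (not simplifiable)
  at RRR: (b*y) (not simplifiable)
Found simplifiable subexpr at path LRLR: (4+5)
One SIMPLIFY step would give: (((z*((5+b)*(3*x)))+(((y+b)+9)+(z*(1*y))))*((((y+4)*(2*6))+(x+(4+9)))*(((z*2)+(y+4))+(b*y))))
-> NOT in normal form.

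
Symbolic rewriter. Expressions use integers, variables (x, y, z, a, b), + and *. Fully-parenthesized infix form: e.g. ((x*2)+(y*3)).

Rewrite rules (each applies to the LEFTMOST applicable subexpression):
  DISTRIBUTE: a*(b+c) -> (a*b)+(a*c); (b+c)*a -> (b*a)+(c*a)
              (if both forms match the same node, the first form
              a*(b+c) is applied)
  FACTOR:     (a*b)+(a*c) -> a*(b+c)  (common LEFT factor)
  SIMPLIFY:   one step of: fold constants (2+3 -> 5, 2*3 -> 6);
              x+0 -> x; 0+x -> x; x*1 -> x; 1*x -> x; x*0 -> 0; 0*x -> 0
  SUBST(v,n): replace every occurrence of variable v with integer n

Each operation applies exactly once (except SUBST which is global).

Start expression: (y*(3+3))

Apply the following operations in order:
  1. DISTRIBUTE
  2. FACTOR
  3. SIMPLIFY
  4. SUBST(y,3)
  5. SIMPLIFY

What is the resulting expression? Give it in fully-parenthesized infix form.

Answer: 18

Derivation:
Start: (y*(3+3))
Apply DISTRIBUTE at root (target: (y*(3+3))): (y*(3+3)) -> ((y*3)+(y*3))
Apply FACTOR at root (target: ((y*3)+(y*3))): ((y*3)+(y*3)) -> (y*(3+3))
Apply SIMPLIFY at R (target: (3+3)): (y*(3+3)) -> (y*6)
Apply SUBST(y,3): (y*6) -> (3*6)
Apply SIMPLIFY at root (target: (3*6)): (3*6) -> 18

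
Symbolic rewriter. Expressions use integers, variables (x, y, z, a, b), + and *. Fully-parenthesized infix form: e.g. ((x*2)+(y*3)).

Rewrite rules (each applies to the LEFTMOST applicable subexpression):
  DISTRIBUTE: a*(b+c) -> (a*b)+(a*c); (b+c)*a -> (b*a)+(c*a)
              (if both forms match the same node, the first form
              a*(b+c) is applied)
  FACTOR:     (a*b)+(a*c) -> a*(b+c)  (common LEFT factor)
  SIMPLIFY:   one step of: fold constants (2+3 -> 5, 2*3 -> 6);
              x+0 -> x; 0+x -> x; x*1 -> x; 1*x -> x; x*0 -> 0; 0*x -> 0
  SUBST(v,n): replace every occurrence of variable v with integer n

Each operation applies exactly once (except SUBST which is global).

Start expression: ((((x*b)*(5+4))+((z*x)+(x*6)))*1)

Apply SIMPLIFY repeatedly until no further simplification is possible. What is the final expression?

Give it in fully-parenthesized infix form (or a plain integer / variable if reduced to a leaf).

Start: ((((x*b)*(5+4))+((z*x)+(x*6)))*1)
Step 1: at root: ((((x*b)*(5+4))+((z*x)+(x*6)))*1) -> (((x*b)*(5+4))+((z*x)+(x*6))); overall: ((((x*b)*(5+4))+((z*x)+(x*6)))*1) -> (((x*b)*(5+4))+((z*x)+(x*6)))
Step 2: at LR: (5+4) -> 9; overall: (((x*b)*(5+4))+((z*x)+(x*6))) -> (((x*b)*9)+((z*x)+(x*6)))
Fixed point: (((x*b)*9)+((z*x)+(x*6)))

Answer: (((x*b)*9)+((z*x)+(x*6)))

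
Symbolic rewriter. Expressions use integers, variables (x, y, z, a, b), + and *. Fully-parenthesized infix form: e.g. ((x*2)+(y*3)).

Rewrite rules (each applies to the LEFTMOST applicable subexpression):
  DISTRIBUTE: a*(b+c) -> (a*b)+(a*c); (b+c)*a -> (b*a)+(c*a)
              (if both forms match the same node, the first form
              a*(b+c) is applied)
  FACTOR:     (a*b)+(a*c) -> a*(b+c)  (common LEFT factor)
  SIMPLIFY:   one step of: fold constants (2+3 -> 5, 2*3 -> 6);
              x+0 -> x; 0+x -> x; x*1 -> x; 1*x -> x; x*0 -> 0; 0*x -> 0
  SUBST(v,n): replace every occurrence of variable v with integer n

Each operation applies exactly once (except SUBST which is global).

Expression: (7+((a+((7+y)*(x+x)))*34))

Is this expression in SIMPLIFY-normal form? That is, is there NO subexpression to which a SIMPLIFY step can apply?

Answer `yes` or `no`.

Expression: (7+((a+((7+y)*(x+x)))*34))
Scanning for simplifiable subexpressions (pre-order)...
  at root: (7+((a+((7+y)*(x+x)))*34)) (not simplifiable)
  at R: ((a+((7+y)*(x+x)))*34) (not simplifiable)
  at RL: (a+((7+y)*(x+x))) (not simplifiable)
  at RLR: ((7+y)*(x+x)) (not simplifiable)
  at RLRL: (7+y) (not simplifiable)
  at RLRR: (x+x) (not simplifiable)
Result: no simplifiable subexpression found -> normal form.

Answer: yes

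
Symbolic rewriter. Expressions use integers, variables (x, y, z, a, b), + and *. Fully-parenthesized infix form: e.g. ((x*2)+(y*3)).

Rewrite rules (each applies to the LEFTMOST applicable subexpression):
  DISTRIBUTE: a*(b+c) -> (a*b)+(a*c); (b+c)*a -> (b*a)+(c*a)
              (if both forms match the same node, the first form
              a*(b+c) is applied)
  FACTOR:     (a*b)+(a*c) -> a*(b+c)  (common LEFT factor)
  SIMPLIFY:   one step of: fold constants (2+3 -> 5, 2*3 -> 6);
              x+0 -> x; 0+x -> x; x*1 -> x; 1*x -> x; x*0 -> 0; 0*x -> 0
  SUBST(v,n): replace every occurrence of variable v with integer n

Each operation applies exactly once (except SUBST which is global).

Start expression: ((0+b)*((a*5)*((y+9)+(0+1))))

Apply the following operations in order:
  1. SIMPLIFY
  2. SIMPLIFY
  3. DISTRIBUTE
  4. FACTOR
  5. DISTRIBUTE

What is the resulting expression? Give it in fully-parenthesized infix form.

Answer: (b*(((a*5)*(y+9))+((a*5)*1)))

Derivation:
Start: ((0+b)*((a*5)*((y+9)+(0+1))))
Apply SIMPLIFY at L (target: (0+b)): ((0+b)*((a*5)*((y+9)+(0+1)))) -> (b*((a*5)*((y+9)+(0+1))))
Apply SIMPLIFY at RRR (target: (0+1)): (b*((a*5)*((y+9)+(0+1)))) -> (b*((a*5)*((y+9)+1)))
Apply DISTRIBUTE at R (target: ((a*5)*((y+9)+1))): (b*((a*5)*((y+9)+1))) -> (b*(((a*5)*(y+9))+((a*5)*1)))
Apply FACTOR at R (target: (((a*5)*(y+9))+((a*5)*1))): (b*(((a*5)*(y+9))+((a*5)*1))) -> (b*((a*5)*((y+9)+1)))
Apply DISTRIBUTE at R (target: ((a*5)*((y+9)+1))): (b*((a*5)*((y+9)+1))) -> (b*(((a*5)*(y+9))+((a*5)*1)))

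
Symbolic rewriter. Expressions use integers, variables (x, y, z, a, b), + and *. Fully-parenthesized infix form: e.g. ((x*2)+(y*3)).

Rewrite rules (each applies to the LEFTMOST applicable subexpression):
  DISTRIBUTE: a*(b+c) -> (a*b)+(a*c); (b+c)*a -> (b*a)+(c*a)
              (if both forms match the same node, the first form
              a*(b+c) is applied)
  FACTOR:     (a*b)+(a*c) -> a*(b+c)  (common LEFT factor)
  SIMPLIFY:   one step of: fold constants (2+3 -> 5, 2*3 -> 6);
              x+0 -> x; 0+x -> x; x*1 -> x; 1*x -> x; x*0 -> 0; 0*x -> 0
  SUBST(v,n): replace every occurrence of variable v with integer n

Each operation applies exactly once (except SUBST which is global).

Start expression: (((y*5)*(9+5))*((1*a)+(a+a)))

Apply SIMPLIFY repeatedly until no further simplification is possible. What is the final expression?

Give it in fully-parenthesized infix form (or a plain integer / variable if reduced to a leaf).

Answer: (((y*5)*14)*(a+(a+a)))

Derivation:
Start: (((y*5)*(9+5))*((1*a)+(a+a)))
Step 1: at LR: (9+5) -> 14; overall: (((y*5)*(9+5))*((1*a)+(a+a))) -> (((y*5)*14)*((1*a)+(a+a)))
Step 2: at RL: (1*a) -> a; overall: (((y*5)*14)*((1*a)+(a+a))) -> (((y*5)*14)*(a+(a+a)))
Fixed point: (((y*5)*14)*(a+(a+a)))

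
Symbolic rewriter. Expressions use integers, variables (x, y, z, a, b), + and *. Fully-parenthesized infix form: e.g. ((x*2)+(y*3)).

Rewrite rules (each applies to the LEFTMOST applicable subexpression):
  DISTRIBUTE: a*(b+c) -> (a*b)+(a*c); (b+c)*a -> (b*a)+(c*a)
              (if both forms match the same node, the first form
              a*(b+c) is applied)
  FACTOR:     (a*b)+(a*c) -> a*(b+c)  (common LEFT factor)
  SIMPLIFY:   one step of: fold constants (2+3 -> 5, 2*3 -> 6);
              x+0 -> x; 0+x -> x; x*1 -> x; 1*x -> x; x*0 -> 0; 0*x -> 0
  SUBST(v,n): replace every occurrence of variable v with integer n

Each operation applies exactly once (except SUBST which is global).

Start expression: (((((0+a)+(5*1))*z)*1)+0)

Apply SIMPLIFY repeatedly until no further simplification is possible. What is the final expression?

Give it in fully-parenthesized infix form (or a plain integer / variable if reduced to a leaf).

Start: (((((0+a)+(5*1))*z)*1)+0)
Step 1: at root: (((((0+a)+(5*1))*z)*1)+0) -> ((((0+a)+(5*1))*z)*1); overall: (((((0+a)+(5*1))*z)*1)+0) -> ((((0+a)+(5*1))*z)*1)
Step 2: at root: ((((0+a)+(5*1))*z)*1) -> (((0+a)+(5*1))*z); overall: ((((0+a)+(5*1))*z)*1) -> (((0+a)+(5*1))*z)
Step 3: at LL: (0+a) -> a; overall: (((0+a)+(5*1))*z) -> ((a+(5*1))*z)
Step 4: at LR: (5*1) -> 5; overall: ((a+(5*1))*z) -> ((a+5)*z)
Fixed point: ((a+5)*z)

Answer: ((a+5)*z)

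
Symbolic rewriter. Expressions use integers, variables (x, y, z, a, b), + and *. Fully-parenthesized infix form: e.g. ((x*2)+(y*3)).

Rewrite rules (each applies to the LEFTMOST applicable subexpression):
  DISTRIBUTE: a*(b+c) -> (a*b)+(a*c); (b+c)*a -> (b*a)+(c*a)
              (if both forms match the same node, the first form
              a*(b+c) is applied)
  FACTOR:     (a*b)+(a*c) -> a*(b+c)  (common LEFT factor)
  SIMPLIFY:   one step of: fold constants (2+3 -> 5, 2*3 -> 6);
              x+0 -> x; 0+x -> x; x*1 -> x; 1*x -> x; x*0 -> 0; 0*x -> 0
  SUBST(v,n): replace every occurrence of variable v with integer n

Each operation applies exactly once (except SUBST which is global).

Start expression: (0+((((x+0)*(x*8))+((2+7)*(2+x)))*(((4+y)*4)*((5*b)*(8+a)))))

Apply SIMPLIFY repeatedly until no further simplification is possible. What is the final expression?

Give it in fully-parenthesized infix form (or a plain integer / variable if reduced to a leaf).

Answer: (((x*(x*8))+(9*(2+x)))*(((4+y)*4)*((5*b)*(8+a))))

Derivation:
Start: (0+((((x+0)*(x*8))+((2+7)*(2+x)))*(((4+y)*4)*((5*b)*(8+a)))))
Step 1: at root: (0+((((x+0)*(x*8))+((2+7)*(2+x)))*(((4+y)*4)*((5*b)*(8+a))))) -> ((((x+0)*(x*8))+((2+7)*(2+x)))*(((4+y)*4)*((5*b)*(8+a)))); overall: (0+((((x+0)*(x*8))+((2+7)*(2+x)))*(((4+y)*4)*((5*b)*(8+a))))) -> ((((x+0)*(x*8))+((2+7)*(2+x)))*(((4+y)*4)*((5*b)*(8+a))))
Step 2: at LLL: (x+0) -> x; overall: ((((x+0)*(x*8))+((2+7)*(2+x)))*(((4+y)*4)*((5*b)*(8+a)))) -> (((x*(x*8))+((2+7)*(2+x)))*(((4+y)*4)*((5*b)*(8+a))))
Step 3: at LRL: (2+7) -> 9; overall: (((x*(x*8))+((2+7)*(2+x)))*(((4+y)*4)*((5*b)*(8+a)))) -> (((x*(x*8))+(9*(2+x)))*(((4+y)*4)*((5*b)*(8+a))))
Fixed point: (((x*(x*8))+(9*(2+x)))*(((4+y)*4)*((5*b)*(8+a))))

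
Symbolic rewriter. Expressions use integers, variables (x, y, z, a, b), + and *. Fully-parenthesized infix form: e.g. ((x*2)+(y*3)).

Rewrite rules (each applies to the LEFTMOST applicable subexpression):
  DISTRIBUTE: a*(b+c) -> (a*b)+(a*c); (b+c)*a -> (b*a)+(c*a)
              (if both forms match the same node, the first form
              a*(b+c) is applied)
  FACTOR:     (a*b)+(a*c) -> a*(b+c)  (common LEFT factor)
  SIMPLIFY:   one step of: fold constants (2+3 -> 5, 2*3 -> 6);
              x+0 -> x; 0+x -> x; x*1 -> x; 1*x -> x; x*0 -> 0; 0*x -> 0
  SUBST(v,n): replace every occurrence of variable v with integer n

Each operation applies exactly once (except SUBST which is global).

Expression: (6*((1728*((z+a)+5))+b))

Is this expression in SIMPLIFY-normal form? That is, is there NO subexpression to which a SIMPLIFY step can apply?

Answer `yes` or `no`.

Expression: (6*((1728*((z+a)+5))+b))
Scanning for simplifiable subexpressions (pre-order)...
  at root: (6*((1728*((z+a)+5))+b)) (not simplifiable)
  at R: ((1728*((z+a)+5))+b) (not simplifiable)
  at RL: (1728*((z+a)+5)) (not simplifiable)
  at RLR: ((z+a)+5) (not simplifiable)
  at RLRL: (z+a) (not simplifiable)
Result: no simplifiable subexpression found -> normal form.

Answer: yes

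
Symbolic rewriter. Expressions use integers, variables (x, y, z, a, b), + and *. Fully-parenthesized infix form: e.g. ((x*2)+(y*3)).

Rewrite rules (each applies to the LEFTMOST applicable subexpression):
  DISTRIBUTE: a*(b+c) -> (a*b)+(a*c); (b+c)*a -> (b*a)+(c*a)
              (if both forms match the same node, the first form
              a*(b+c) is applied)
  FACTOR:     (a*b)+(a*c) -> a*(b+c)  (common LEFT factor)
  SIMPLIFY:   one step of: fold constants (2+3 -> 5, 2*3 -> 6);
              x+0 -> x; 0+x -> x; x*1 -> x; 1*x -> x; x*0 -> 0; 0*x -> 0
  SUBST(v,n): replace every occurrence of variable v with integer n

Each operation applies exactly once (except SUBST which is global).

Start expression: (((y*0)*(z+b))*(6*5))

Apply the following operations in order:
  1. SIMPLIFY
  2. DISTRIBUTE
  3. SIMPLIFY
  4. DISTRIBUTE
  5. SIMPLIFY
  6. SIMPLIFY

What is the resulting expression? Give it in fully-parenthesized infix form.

Answer: ((0*b)*(6*5))

Derivation:
Start: (((y*0)*(z+b))*(6*5))
Apply SIMPLIFY at LL (target: (y*0)): (((y*0)*(z+b))*(6*5)) -> ((0*(z+b))*(6*5))
Apply DISTRIBUTE at L (target: (0*(z+b))): ((0*(z+b))*(6*5)) -> (((0*z)+(0*b))*(6*5))
Apply SIMPLIFY at LL (target: (0*z)): (((0*z)+(0*b))*(6*5)) -> ((0+(0*b))*(6*5))
Apply DISTRIBUTE at root (target: ((0+(0*b))*(6*5))): ((0+(0*b))*(6*5)) -> ((0*(6*5))+((0*b)*(6*5)))
Apply SIMPLIFY at L (target: (0*(6*5))): ((0*(6*5))+((0*b)*(6*5))) -> (0+((0*b)*(6*5)))
Apply SIMPLIFY at root (target: (0+((0*b)*(6*5)))): (0+((0*b)*(6*5))) -> ((0*b)*(6*5))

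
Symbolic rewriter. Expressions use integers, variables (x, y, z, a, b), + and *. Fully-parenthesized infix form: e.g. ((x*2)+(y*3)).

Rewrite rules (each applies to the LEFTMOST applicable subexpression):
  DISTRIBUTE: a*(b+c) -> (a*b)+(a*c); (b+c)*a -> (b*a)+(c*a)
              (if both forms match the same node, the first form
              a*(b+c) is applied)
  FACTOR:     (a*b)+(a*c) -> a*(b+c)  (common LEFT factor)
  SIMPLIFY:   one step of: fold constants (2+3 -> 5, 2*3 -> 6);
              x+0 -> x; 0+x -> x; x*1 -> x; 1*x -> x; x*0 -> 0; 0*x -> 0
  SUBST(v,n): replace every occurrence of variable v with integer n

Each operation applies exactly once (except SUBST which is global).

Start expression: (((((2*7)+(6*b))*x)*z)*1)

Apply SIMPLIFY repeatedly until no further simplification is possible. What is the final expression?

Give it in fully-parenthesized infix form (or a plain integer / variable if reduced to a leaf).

Answer: (((14+(6*b))*x)*z)

Derivation:
Start: (((((2*7)+(6*b))*x)*z)*1)
Step 1: at root: (((((2*7)+(6*b))*x)*z)*1) -> ((((2*7)+(6*b))*x)*z); overall: (((((2*7)+(6*b))*x)*z)*1) -> ((((2*7)+(6*b))*x)*z)
Step 2: at LLL: (2*7) -> 14; overall: ((((2*7)+(6*b))*x)*z) -> (((14+(6*b))*x)*z)
Fixed point: (((14+(6*b))*x)*z)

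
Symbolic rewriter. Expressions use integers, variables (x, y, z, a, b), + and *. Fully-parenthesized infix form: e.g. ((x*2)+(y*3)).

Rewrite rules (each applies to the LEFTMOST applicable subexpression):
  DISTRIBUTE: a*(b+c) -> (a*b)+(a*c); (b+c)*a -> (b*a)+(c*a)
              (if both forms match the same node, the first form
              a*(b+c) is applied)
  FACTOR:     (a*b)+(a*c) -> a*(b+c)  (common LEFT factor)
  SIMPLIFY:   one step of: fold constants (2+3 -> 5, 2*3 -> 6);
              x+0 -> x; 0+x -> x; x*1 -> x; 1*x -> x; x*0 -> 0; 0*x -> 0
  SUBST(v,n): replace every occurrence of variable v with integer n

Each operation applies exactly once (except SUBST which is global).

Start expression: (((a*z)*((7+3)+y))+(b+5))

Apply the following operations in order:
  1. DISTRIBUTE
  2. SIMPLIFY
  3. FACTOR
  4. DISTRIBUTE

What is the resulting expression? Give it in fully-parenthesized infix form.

Answer: ((((a*z)*10)+((a*z)*y))+(b+5))

Derivation:
Start: (((a*z)*((7+3)+y))+(b+5))
Apply DISTRIBUTE at L (target: ((a*z)*((7+3)+y))): (((a*z)*((7+3)+y))+(b+5)) -> ((((a*z)*(7+3))+((a*z)*y))+(b+5))
Apply SIMPLIFY at LLR (target: (7+3)): ((((a*z)*(7+3))+((a*z)*y))+(b+5)) -> ((((a*z)*10)+((a*z)*y))+(b+5))
Apply FACTOR at L (target: (((a*z)*10)+((a*z)*y))): ((((a*z)*10)+((a*z)*y))+(b+5)) -> (((a*z)*(10+y))+(b+5))
Apply DISTRIBUTE at L (target: ((a*z)*(10+y))): (((a*z)*(10+y))+(b+5)) -> ((((a*z)*10)+((a*z)*y))+(b+5))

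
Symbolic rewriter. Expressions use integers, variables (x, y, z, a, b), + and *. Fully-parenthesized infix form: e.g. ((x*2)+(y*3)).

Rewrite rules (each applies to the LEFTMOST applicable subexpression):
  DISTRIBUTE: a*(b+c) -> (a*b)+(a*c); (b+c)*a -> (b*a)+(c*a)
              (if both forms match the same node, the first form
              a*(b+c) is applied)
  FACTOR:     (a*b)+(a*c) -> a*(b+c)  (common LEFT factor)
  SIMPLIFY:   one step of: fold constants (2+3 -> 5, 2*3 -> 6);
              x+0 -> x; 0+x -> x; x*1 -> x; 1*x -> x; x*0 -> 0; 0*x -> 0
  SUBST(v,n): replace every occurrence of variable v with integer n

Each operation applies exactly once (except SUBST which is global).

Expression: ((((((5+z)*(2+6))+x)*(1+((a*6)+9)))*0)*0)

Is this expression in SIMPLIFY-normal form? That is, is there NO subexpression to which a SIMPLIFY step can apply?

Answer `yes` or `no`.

Answer: no

Derivation:
Expression: ((((((5+z)*(2+6))+x)*(1+((a*6)+9)))*0)*0)
Scanning for simplifiable subexpressions (pre-order)...
  at root: ((((((5+z)*(2+6))+x)*(1+((a*6)+9)))*0)*0) (SIMPLIFIABLE)
  at L: (((((5+z)*(2+6))+x)*(1+((a*6)+9)))*0) (SIMPLIFIABLE)
  at LL: ((((5+z)*(2+6))+x)*(1+((a*6)+9))) (not simplifiable)
  at LLL: (((5+z)*(2+6))+x) (not simplifiable)
  at LLLL: ((5+z)*(2+6)) (not simplifiable)
  at LLLLL: (5+z) (not simplifiable)
  at LLLLR: (2+6) (SIMPLIFIABLE)
  at LLR: (1+((a*6)+9)) (not simplifiable)
  at LLRR: ((a*6)+9) (not simplifiable)
  at LLRRL: (a*6) (not simplifiable)
Found simplifiable subexpr at path root: ((((((5+z)*(2+6))+x)*(1+((a*6)+9)))*0)*0)
One SIMPLIFY step would give: 0
-> NOT in normal form.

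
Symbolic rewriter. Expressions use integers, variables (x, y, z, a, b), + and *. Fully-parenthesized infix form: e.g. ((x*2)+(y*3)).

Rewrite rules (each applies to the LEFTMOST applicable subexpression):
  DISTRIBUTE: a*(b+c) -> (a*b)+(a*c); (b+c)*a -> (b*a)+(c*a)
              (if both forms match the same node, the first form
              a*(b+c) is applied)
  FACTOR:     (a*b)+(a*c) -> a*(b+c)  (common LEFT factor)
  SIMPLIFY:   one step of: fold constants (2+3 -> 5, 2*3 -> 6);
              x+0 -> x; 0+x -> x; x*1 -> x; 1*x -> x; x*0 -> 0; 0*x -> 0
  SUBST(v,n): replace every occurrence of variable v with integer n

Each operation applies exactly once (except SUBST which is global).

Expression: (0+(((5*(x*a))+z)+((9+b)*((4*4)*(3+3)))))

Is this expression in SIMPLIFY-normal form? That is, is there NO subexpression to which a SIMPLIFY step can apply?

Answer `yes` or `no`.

Answer: no

Derivation:
Expression: (0+(((5*(x*a))+z)+((9+b)*((4*4)*(3+3)))))
Scanning for simplifiable subexpressions (pre-order)...
  at root: (0+(((5*(x*a))+z)+((9+b)*((4*4)*(3+3))))) (SIMPLIFIABLE)
  at R: (((5*(x*a))+z)+((9+b)*((4*4)*(3+3)))) (not simplifiable)
  at RL: ((5*(x*a))+z) (not simplifiable)
  at RLL: (5*(x*a)) (not simplifiable)
  at RLLR: (x*a) (not simplifiable)
  at RR: ((9+b)*((4*4)*(3+3))) (not simplifiable)
  at RRL: (9+b) (not simplifiable)
  at RRR: ((4*4)*(3+3)) (not simplifiable)
  at RRRL: (4*4) (SIMPLIFIABLE)
  at RRRR: (3+3) (SIMPLIFIABLE)
Found simplifiable subexpr at path root: (0+(((5*(x*a))+z)+((9+b)*((4*4)*(3+3)))))
One SIMPLIFY step would give: (((5*(x*a))+z)+((9+b)*((4*4)*(3+3))))
-> NOT in normal form.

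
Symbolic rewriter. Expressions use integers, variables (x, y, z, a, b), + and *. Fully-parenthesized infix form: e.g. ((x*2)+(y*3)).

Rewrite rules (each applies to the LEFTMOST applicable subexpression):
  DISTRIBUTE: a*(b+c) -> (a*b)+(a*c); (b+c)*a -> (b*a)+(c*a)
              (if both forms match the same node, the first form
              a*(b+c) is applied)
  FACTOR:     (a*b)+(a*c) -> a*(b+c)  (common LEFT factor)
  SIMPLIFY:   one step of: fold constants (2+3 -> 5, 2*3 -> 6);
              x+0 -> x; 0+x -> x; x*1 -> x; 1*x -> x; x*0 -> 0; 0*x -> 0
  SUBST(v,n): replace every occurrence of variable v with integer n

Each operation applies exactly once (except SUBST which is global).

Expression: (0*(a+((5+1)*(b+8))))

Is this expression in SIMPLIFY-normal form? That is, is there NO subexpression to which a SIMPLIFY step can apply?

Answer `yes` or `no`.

Expression: (0*(a+((5+1)*(b+8))))
Scanning for simplifiable subexpressions (pre-order)...
  at root: (0*(a+((5+1)*(b+8)))) (SIMPLIFIABLE)
  at R: (a+((5+1)*(b+8))) (not simplifiable)
  at RR: ((5+1)*(b+8)) (not simplifiable)
  at RRL: (5+1) (SIMPLIFIABLE)
  at RRR: (b+8) (not simplifiable)
Found simplifiable subexpr at path root: (0*(a+((5+1)*(b+8))))
One SIMPLIFY step would give: 0
-> NOT in normal form.

Answer: no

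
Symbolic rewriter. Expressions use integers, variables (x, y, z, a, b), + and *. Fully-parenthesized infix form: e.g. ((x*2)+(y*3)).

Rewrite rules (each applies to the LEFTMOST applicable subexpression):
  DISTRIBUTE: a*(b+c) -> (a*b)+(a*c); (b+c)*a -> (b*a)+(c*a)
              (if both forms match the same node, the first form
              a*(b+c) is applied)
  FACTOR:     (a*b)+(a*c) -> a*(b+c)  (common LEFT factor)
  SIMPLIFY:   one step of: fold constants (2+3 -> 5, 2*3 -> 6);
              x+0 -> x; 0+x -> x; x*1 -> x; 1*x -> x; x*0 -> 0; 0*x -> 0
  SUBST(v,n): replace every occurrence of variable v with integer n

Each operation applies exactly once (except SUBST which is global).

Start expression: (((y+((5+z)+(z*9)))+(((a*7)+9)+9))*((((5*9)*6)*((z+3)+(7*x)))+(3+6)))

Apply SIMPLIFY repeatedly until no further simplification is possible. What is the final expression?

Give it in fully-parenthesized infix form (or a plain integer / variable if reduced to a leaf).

Answer: (((y+((5+z)+(z*9)))+(((a*7)+9)+9))*((270*((z+3)+(7*x)))+9))

Derivation:
Start: (((y+((5+z)+(z*9)))+(((a*7)+9)+9))*((((5*9)*6)*((z+3)+(7*x)))+(3+6)))
Step 1: at RLLL: (5*9) -> 45; overall: (((y+((5+z)+(z*9)))+(((a*7)+9)+9))*((((5*9)*6)*((z+3)+(7*x)))+(3+6))) -> (((y+((5+z)+(z*9)))+(((a*7)+9)+9))*(((45*6)*((z+3)+(7*x)))+(3+6)))
Step 2: at RLL: (45*6) -> 270; overall: (((y+((5+z)+(z*9)))+(((a*7)+9)+9))*(((45*6)*((z+3)+(7*x)))+(3+6))) -> (((y+((5+z)+(z*9)))+(((a*7)+9)+9))*((270*((z+3)+(7*x)))+(3+6)))
Step 3: at RR: (3+6) -> 9; overall: (((y+((5+z)+(z*9)))+(((a*7)+9)+9))*((270*((z+3)+(7*x)))+(3+6))) -> (((y+((5+z)+(z*9)))+(((a*7)+9)+9))*((270*((z+3)+(7*x)))+9))
Fixed point: (((y+((5+z)+(z*9)))+(((a*7)+9)+9))*((270*((z+3)+(7*x)))+9))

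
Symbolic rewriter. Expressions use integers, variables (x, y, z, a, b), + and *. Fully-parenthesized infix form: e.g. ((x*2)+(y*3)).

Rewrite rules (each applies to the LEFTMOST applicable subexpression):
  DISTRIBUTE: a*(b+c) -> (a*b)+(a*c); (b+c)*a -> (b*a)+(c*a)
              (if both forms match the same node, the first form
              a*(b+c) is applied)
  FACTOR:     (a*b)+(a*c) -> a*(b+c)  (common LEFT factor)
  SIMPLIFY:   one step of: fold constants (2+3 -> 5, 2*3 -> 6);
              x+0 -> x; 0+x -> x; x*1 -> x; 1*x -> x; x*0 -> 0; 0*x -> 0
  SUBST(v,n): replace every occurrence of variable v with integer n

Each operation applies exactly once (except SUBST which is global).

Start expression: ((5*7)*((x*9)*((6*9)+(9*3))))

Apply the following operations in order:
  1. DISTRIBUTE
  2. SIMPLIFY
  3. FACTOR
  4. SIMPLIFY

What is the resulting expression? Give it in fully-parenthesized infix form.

Answer: (35*((x*9)*(54+(9*3))))

Derivation:
Start: ((5*7)*((x*9)*((6*9)+(9*3))))
Apply DISTRIBUTE at R (target: ((x*9)*((6*9)+(9*3)))): ((5*7)*((x*9)*((6*9)+(9*3)))) -> ((5*7)*(((x*9)*(6*9))+((x*9)*(9*3))))
Apply SIMPLIFY at L (target: (5*7)): ((5*7)*(((x*9)*(6*9))+((x*9)*(9*3)))) -> (35*(((x*9)*(6*9))+((x*9)*(9*3))))
Apply FACTOR at R (target: (((x*9)*(6*9))+((x*9)*(9*3)))): (35*(((x*9)*(6*9))+((x*9)*(9*3)))) -> (35*((x*9)*((6*9)+(9*3))))
Apply SIMPLIFY at RRL (target: (6*9)): (35*((x*9)*((6*9)+(9*3)))) -> (35*((x*9)*(54+(9*3))))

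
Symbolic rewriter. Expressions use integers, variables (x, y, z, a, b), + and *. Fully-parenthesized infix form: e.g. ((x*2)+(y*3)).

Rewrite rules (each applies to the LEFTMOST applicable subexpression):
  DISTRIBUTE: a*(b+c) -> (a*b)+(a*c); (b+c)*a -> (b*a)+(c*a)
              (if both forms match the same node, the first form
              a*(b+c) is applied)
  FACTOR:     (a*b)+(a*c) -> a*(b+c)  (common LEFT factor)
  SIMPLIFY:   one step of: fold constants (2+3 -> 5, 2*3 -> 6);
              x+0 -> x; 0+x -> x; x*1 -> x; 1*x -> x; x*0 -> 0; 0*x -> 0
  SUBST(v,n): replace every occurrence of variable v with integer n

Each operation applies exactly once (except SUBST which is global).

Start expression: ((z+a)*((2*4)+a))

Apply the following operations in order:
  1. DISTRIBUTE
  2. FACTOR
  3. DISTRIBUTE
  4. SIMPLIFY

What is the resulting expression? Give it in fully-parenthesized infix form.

Start: ((z+a)*((2*4)+a))
Apply DISTRIBUTE at root (target: ((z+a)*((2*4)+a))): ((z+a)*((2*4)+a)) -> (((z+a)*(2*4))+((z+a)*a))
Apply FACTOR at root (target: (((z+a)*(2*4))+((z+a)*a))): (((z+a)*(2*4))+((z+a)*a)) -> ((z+a)*((2*4)+a))
Apply DISTRIBUTE at root (target: ((z+a)*((2*4)+a))): ((z+a)*((2*4)+a)) -> (((z+a)*(2*4))+((z+a)*a))
Apply SIMPLIFY at LR (target: (2*4)): (((z+a)*(2*4))+((z+a)*a)) -> (((z+a)*8)+((z+a)*a))

Answer: (((z+a)*8)+((z+a)*a))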